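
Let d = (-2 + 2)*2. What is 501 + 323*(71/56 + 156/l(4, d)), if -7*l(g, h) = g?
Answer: -4887035/56 ≈ -87269.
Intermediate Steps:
d = 0 (d = 0*2 = 0)
l(g, h) = -g/7
501 + 323*(71/56 + 156/l(4, d)) = 501 + 323*(71/56 + 156/((-⅐*4))) = 501 + 323*(71*(1/56) + 156/(-4/7)) = 501 + 323*(71/56 + 156*(-7/4)) = 501 + 323*(71/56 - 273) = 501 + 323*(-15217/56) = 501 - 4915091/56 = -4887035/56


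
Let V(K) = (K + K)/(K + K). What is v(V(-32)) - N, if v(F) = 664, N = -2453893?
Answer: 2454557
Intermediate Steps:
V(K) = 1 (V(K) = (2*K)/((2*K)) = (2*K)*(1/(2*K)) = 1)
v(V(-32)) - N = 664 - 1*(-2453893) = 664 + 2453893 = 2454557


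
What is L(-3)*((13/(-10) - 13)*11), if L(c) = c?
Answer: 4719/10 ≈ 471.90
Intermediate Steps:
L(-3)*((13/(-10) - 13)*11) = -3*(13/(-10) - 13)*11 = -3*(13*(-⅒) - 13)*11 = -3*(-13/10 - 13)*11 = -(-429)*11/10 = -3*(-1573/10) = 4719/10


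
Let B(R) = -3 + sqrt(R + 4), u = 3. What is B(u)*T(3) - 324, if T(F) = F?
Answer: -333 + 3*sqrt(7) ≈ -325.06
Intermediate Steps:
B(R) = -3 + sqrt(4 + R)
B(u)*T(3) - 324 = (-3 + sqrt(4 + 3))*3 - 324 = (-3 + sqrt(7))*3 - 324 = (-9 + 3*sqrt(7)) - 324 = -333 + 3*sqrt(7)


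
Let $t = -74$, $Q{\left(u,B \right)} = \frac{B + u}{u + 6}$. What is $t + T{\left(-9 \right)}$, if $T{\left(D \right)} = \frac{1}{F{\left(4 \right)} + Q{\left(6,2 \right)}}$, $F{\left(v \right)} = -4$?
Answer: $- \frac{743}{10} \approx -74.3$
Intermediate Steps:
$Q{\left(u,B \right)} = \frac{B + u}{6 + u}$
$T{\left(D \right)} = - \frac{3}{10}$ ($T{\left(D \right)} = \frac{1}{-4 + \frac{2 + 6}{6 + 6}} = \frac{1}{-4 + \frac{1}{12} \cdot 8} = \frac{1}{-4 + \frac{2}{3}} = \frac{1}{- \frac{10}{3}} = - \frac{3}{10}$)
$t + T{\left(-9 \right)} = -74 - \frac{3}{10} = - \frac{743}{10}$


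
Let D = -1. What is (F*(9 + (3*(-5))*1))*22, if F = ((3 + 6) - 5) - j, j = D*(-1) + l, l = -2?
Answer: -660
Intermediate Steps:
j = -1 (j = -1*(-1) - 2 = 1 - 2 = -1)
F = 5 (F = ((3 + 6) - 5) - 1*(-1) = (9 - 5) + 1 = 4 + 1 = 5)
(F*(9 + (3*(-5))*1))*22 = (5*(9 + (3*(-5))*1))*22 = (5*(9 - 15*1))*22 = (5*(9 - 15))*22 = (5*(-6))*22 = -30*22 = -660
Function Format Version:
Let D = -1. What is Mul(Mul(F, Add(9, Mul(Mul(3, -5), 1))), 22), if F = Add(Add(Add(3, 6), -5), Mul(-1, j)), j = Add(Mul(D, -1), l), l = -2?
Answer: -660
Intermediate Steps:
j = -1 (j = Add(Mul(-1, -1), -2) = Add(1, -2) = -1)
F = 5 (F = Add(Add(Add(3, 6), -5), Mul(-1, -1)) = Add(Add(9, -5), 1) = Add(4, 1) = 5)
Mul(Mul(F, Add(9, Mul(Mul(3, -5), 1))), 22) = Mul(Mul(5, Add(9, Mul(Mul(3, -5), 1))), 22) = Mul(Mul(5, Add(9, Mul(-15, 1))), 22) = Mul(Mul(5, Add(9, -15)), 22) = Mul(Mul(5, -6), 22) = Mul(-30, 22) = -660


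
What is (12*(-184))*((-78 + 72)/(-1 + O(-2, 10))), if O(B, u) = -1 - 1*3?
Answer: -13248/5 ≈ -2649.6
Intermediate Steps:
O(B, u) = -4 (O(B, u) = -1 - 3 = -4)
(12*(-184))*((-78 + 72)/(-1 + O(-2, 10))) = (12*(-184))*((-78 + 72)/(-1 - 4)) = -(-13248)/(-5) = -(-13248)*(-1)/5 = -2208*6/5 = -13248/5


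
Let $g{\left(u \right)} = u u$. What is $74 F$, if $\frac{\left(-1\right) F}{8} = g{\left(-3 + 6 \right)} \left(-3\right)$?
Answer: $15984$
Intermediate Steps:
$g{\left(u \right)} = u^{2}$
$F = 216$ ($F = - 8 \left(-3 + 6\right)^{2} \left(-3\right) = - 8 \cdot 3^{2} \left(-3\right) = - 8 \cdot 9 \left(-3\right) = \left(-8\right) \left(-27\right) = 216$)
$74 F = 74 \cdot 216 = 15984$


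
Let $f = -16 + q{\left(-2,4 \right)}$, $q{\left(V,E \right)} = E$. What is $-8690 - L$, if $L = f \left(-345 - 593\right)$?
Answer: $-19946$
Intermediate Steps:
$f = -12$ ($f = -16 + 4 = -12$)
$L = 11256$ ($L = - 12 \left(-345 - 593\right) = \left(-12\right) \left(-938\right) = 11256$)
$-8690 - L = -8690 - 11256 = -19946$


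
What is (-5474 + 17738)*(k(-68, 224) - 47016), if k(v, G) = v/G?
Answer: -576607947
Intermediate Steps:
(-5474 + 17738)*(k(-68, 224) - 47016) = (-5474 + 17738)*(-68/224 - 47016) = 12264*(-68*1/224 - 47016) = 12264*(-17/56 - 47016) = 12264*(-2632913/56) = -576607947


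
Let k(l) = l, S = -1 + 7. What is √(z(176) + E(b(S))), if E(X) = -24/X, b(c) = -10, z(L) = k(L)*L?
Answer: 2*√193615/5 ≈ 176.01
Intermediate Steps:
S = 6
z(L) = L² (z(L) = L*L = L²)
√(z(176) + E(b(S))) = √(176² - 24/(-10)) = √(30976 - 24*(-⅒)) = √(30976 + 12/5) = √(154892/5) = 2*√193615/5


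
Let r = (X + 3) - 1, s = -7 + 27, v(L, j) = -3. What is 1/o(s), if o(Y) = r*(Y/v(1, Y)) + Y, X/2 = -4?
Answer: 1/60 ≈ 0.016667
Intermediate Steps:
X = -8 (X = 2*(-4) = -8)
s = 20
r = -6 (r = (-8 + 3) - 1 = -5 - 1 = -6)
o(Y) = 3*Y (o(Y) = -6*Y/(-3) + Y = -6*Y*(-1)/3 + Y = -(-2)*Y + Y = 2*Y + Y = 3*Y)
1/o(s) = 1/(3*20) = 1/60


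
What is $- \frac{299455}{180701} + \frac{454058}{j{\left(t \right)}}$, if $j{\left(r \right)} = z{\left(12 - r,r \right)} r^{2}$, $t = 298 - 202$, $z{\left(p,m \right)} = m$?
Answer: $- \frac{91444942111}{79936339968} \approx -1.144$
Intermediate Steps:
$t = 96$
$j{\left(r \right)} = r^{3}$ ($j{\left(r \right)} = r r^{2} = r^{3}$)
$- \frac{299455}{180701} + \frac{454058}{j{\left(t \right)}} = - \frac{299455}{180701} + \frac{454058}{96^{3}} = \left(-299455\right) \frac{1}{180701} + \frac{454058}{884736} = - \frac{299455}{180701} + 454058 \cdot \frac{1}{884736} = - \frac{299455}{180701} + \frac{227029}{442368} = - \frac{91444942111}{79936339968}$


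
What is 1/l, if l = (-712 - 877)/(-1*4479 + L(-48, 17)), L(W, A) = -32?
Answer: 4511/1589 ≈ 2.8389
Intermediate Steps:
l = 1589/4511 (l = (-712 - 877)/(-1*4479 - 32) = -1589/(-4479 - 32) = -1589/(-4511) = -1589*(-1/4511) = 1589/4511 ≈ 0.35225)
1/l = 1/(1589/4511) = 4511/1589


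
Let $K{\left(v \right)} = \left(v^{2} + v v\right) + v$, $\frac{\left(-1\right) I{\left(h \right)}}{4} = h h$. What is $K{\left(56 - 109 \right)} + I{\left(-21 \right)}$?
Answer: $3801$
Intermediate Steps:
$I{\left(h \right)} = - 4 h^{2}$ ($I{\left(h \right)} = - 4 h h = - 4 h^{2}$)
$K{\left(v \right)} = v + 2 v^{2}$ ($K{\left(v \right)} = \left(v^{2} + v^{2}\right) + v = 2 v^{2} + v = v + 2 v^{2}$)
$K{\left(56 - 109 \right)} + I{\left(-21 \right)} = \left(56 - 109\right) \left(1 + 2 \left(56 - 109\right)\right) - 4 \left(-21\right)^{2} = - 53 \left(1 + 2 \left(-53\right)\right) - 1764 = - 53 \left(1 - 106\right) - 1764 = \left(-53\right) \left(-105\right) - 1764 = 5565 - 1764 = 3801$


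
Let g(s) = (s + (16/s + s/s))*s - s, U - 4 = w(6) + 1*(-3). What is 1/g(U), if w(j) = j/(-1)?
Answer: 1/41 ≈ 0.024390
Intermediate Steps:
w(j) = -j (w(j) = j*(-1) = -j)
U = -5 (U = 4 + (-1*6 + 1*(-3)) = 4 + (-6 - 3) = 4 - 9 = -5)
g(s) = -s + s*(1 + s + 16/s) (g(s) = (s + (16/s + 1))*s - s = (s + (1 + 16/s))*s - s = (1 + s + 16/s)*s - s = s*(1 + s + 16/s) - s = -s + s*(1 + s + 16/s))
1/g(U) = 1/(16 + (-5)²) = 1/(16 + 25) = 1/41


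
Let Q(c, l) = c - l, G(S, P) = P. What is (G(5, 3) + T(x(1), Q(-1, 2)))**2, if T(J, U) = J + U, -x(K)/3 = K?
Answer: 9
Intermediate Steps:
x(K) = -3*K
(G(5, 3) + T(x(1), Q(-1, 2)))**2 = (3 + (-3*1 + (-1 - 1*2)))**2 = (3 + (-3 + (-1 - 2)))**2 = (3 + (-3 - 3))**2 = (3 - 6)**2 = (-3)**2 = 9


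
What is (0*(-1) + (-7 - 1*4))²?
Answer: 121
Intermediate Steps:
(0*(-1) + (-7 - 1*4))² = (0 + (-7 - 4))² = (0 - 11)² = (-11)² = 121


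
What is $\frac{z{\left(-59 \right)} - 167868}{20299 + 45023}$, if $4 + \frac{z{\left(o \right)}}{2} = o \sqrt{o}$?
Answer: $- \frac{83938}{32661} - \frac{59 i \sqrt{59}}{32661} \approx -2.57 - 0.013875 i$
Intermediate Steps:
$z{\left(o \right)} = -8 + 2 o^{\frac{3}{2}}$ ($z{\left(o \right)} = -8 + 2 o \sqrt{o} = -8 + 2 o^{\frac{3}{2}}$)
$\frac{z{\left(-59 \right)} - 167868}{20299 + 45023} = \frac{\left(-8 + 2 \left(-59\right)^{\frac{3}{2}}\right) - 167868}{20299 + 45023} = \frac{\left(-8 + 2 \left(- 59 i \sqrt{59}\right)\right) - 167868}{65322} = \left(\left(-8 - 118 i \sqrt{59}\right) - 167868\right) \frac{1}{65322} = \left(-167876 - 118 i \sqrt{59}\right) \frac{1}{65322} = - \frac{83938}{32661} - \frac{59 i \sqrt{59}}{32661}$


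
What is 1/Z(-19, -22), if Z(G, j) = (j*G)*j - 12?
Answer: -1/9208 ≈ -0.00010860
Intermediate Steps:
Z(G, j) = -12 + G*j**2 (Z(G, j) = (G*j)*j - 12 = G*j**2 - 12 = -12 + G*j**2)
1/Z(-19, -22) = 1/(-12 - 19*(-22)**2) = 1/(-12 - 19*484) = 1/(-12 - 9196) = 1/(-9208) = -1/9208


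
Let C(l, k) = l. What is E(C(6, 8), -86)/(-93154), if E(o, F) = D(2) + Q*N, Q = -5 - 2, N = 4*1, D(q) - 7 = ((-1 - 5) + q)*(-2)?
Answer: 13/93154 ≈ 0.00013955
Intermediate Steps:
D(q) = 19 - 2*q (D(q) = 7 + ((-1 - 5) + q)*(-2) = 7 + (-6 + q)*(-2) = 7 + (12 - 2*q) = 19 - 2*q)
N = 4
Q = -7
E(o, F) = -13 (E(o, F) = (19 - 2*2) - 7*4 = (19 - 4) - 28 = 15 - 28 = -13)
E(C(6, 8), -86)/(-93154) = -13/(-93154) = -13*(-1/93154) = 13/93154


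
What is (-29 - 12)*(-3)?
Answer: 123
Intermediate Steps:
(-29 - 12)*(-3) = -41*(-3) = 123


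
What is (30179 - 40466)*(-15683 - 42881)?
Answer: 602447868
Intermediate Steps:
(30179 - 40466)*(-15683 - 42881) = -10287*(-58564) = 602447868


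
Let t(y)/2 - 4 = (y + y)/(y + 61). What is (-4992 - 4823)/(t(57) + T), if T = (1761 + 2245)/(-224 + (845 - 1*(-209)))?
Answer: -240320275/361367 ≈ -665.03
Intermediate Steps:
T = 2003/415 (T = 4006/(-224 + (845 + 209)) = 4006/(-224 + 1054) = 4006/830 = 4006*(1/830) = 2003/415 ≈ 4.8265)
t(y) = 8 + 4*y/(61 + y) (t(y) = 8 + 2*((y + y)/(y + 61)) = 8 + 2*((2*y)/(61 + y)) = 8 + 2*(2*y/(61 + y)) = 8 + 4*y/(61 + y))
(-4992 - 4823)/(t(57) + T) = (-4992 - 4823)/(4*(122 + 3*57)/(61 + 57) + 2003/415) = -9815/(4*(122 + 171)/118 + 2003/415) = -9815/(4*(1/118)*293 + 2003/415) = -9815/(586/59 + 2003/415) = -9815/361367/24485 = -9815*24485/361367 = -240320275/361367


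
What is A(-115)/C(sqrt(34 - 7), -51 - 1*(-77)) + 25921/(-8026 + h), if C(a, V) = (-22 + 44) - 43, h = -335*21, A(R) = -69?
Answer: 164956/105427 ≈ 1.5646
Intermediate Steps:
h = -7035
C(a, V) = -21 (C(a, V) = 22 - 43 = -21)
A(-115)/C(sqrt(34 - 7), -51 - 1*(-77)) + 25921/(-8026 + h) = -69/(-21) + 25921/(-8026 - 7035) = -69*(-1/21) + 25921/(-15061) = 23/7 + 25921*(-1/15061) = 23/7 - 25921/15061 = 164956/105427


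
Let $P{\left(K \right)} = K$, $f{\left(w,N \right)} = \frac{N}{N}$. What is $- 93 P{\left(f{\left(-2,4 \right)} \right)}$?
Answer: $-93$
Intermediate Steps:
$f{\left(w,N \right)} = 1$
$- 93 P{\left(f{\left(-2,4 \right)} \right)} = \left(-93\right) 1 = -93$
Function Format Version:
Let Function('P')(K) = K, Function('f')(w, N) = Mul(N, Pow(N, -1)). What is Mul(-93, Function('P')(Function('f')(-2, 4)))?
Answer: -93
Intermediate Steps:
Function('f')(w, N) = 1
Mul(-93, Function('P')(Function('f')(-2, 4))) = Mul(-93, 1) = -93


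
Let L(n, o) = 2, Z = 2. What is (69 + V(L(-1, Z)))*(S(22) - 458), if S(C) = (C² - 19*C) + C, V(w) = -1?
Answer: -25160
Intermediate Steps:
S(C) = C² - 18*C
(69 + V(L(-1, Z)))*(S(22) - 458) = (69 - 1)*(22*(-18 + 22) - 458) = 68*(22*4 - 458) = 68*(88 - 458) = 68*(-370) = -25160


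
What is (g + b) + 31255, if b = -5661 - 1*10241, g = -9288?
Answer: 6065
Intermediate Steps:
b = -15902 (b = -5661 - 10241 = -15902)
(g + b) + 31255 = (-9288 - 15902) + 31255 = -25190 + 31255 = 6065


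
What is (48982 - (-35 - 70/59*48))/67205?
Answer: 2895363/3965095 ≈ 0.73021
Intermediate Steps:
(48982 - (-35 - 70/59*48))/67205 = (48982 - (-35 - 70*1/59*48))*(1/67205) = (48982 - (-35 - 70/59*48))*(1/67205) = (48982 - (-35 - 3360/59))*(1/67205) = (48982 - 1*(-5425/59))*(1/67205) = (48982 + 5425/59)*(1/67205) = (2895363/59)*(1/67205) = 2895363/3965095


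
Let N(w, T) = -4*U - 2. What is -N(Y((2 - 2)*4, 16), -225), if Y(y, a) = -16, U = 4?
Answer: 18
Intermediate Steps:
N(w, T) = -18 (N(w, T) = -4*4 - 2 = -16 - 2 = -18)
-N(Y((2 - 2)*4, 16), -225) = -1*(-18) = 18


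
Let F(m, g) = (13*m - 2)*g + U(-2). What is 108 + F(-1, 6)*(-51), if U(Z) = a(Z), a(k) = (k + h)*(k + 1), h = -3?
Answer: 4443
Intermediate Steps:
a(k) = (1 + k)*(-3 + k) (a(k) = (k - 3)*(k + 1) = (-3 + k)*(1 + k) = (1 + k)*(-3 + k))
U(Z) = -3 + Z² - 2*Z
F(m, g) = 5 + g*(-2 + 13*m) (F(m, g) = (13*m - 2)*g + (-3 + (-2)² - 2*(-2)) = (-2 + 13*m)*g + (-3 + 4 + 4) = g*(-2 + 13*m) + 5 = 5 + g*(-2 + 13*m))
108 + F(-1, 6)*(-51) = 108 + (5 - 2*6 + 13*6*(-1))*(-51) = 108 + (5 - 12 - 78)*(-51) = 108 - 85*(-51) = 108 + 4335 = 4443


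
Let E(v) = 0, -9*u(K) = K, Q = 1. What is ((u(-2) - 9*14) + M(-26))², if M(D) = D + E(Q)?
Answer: 1865956/81 ≈ 23037.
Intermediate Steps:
u(K) = -K/9
M(D) = D (M(D) = D + 0 = D)
((u(-2) - 9*14) + M(-26))² = ((-⅑*(-2) - 9*14) - 26)² = ((2/9 - 126) - 26)² = (-1132/9 - 26)² = (-1366/9)² = 1865956/81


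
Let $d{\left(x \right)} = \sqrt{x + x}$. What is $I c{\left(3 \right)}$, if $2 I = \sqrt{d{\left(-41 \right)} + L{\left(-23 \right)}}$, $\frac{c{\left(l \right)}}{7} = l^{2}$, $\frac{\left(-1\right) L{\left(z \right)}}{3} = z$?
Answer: $\frac{63 \sqrt{69 + i \sqrt{82}}}{2} \approx 262.22 + 17.133 i$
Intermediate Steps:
$L{\left(z \right)} = - 3 z$
$c{\left(l \right)} = 7 l^{2}$
$d{\left(x \right)} = \sqrt{2} \sqrt{x}$ ($d{\left(x \right)} = \sqrt{2 x} = \sqrt{2} \sqrt{x}$)
$I = \frac{\sqrt{69 + i \sqrt{82}}}{2}$ ($I = \frac{\sqrt{\sqrt{2} \sqrt{-41} - -69}}{2} = \frac{\sqrt{\sqrt{2} i \sqrt{41} + 69}}{2} = \frac{\sqrt{i \sqrt{82} + 69}}{2} = \frac{\sqrt{69 + i \sqrt{82}}}{2} \approx 4.1622 + 0.27195 i$)
$I c{\left(3 \right)} = \frac{\sqrt{69 + i \sqrt{82}}}{2} \cdot 7 \cdot 3^{2} = \frac{\sqrt{69 + i \sqrt{82}}}{2} \cdot 7 \cdot 9 = \frac{\sqrt{69 + i \sqrt{82}}}{2} \cdot 63 = \frac{63 \sqrt{69 + i \sqrt{82}}}{2}$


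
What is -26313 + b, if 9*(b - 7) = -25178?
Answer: -261932/9 ≈ -29104.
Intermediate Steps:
b = -25115/9 (b = 7 + (1/9)*(-25178) = 7 - 25178/9 = -25115/9 ≈ -2790.6)
-26313 + b = -26313 - 25115/9 = -261932/9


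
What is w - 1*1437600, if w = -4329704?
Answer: -5767304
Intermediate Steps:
w - 1*1437600 = -4329704 - 1*1437600 = -4329704 - 1437600 = -5767304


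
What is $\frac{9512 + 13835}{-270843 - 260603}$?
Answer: $- \frac{23347}{531446} \approx -0.043931$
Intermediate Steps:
$\frac{9512 + 13835}{-270843 - 260603} = \frac{23347}{-531446} = 23347 \left(- \frac{1}{531446}\right) = - \frac{23347}{531446}$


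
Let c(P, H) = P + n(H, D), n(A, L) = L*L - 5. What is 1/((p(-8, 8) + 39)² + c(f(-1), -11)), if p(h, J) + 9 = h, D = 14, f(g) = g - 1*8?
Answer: 1/666 ≈ 0.0015015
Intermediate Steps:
f(g) = -8 + g (f(g) = g - 8 = -8 + g)
n(A, L) = -5 + L² (n(A, L) = L² - 5 = -5 + L²)
p(h, J) = -9 + h
c(P, H) = 191 + P (c(P, H) = P + (-5 + 14²) = P + (-5 + 196) = P + 191 = 191 + P)
1/((p(-8, 8) + 39)² + c(f(-1), -11)) = 1/(((-9 - 8) + 39)² + (191 + (-8 - 1))) = 1/((-17 + 39)² + (191 - 9)) = 1/(22² + 182) = 1/(484 + 182) = 1/666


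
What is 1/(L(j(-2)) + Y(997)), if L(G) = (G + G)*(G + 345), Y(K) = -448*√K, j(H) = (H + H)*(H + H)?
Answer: -361/2082912 - 7*√997/1041456 ≈ -0.00038554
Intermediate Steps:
j(H) = 4*H² (j(H) = (2*H)*(2*H) = 4*H²)
L(G) = 2*G*(345 + G) (L(G) = (2*G)*(345 + G) = 2*G*(345 + G))
1/(L(j(-2)) + Y(997)) = 1/(2*(4*(-2)²)*(345 + 4*(-2)²) - 448*√997) = 1/(2*(4*4)*(345 + 4*4) - 448*√997) = 1/(2*16*(345 + 16) - 448*√997) = 1/(2*16*361 - 448*√997) = 1/(11552 - 448*√997)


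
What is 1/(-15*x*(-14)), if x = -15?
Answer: -1/3150 ≈ -0.00031746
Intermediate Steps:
1/(-15*x*(-14)) = 1/(-15*(-15)*(-14)) = 1/(225*(-14)) = 1/(-3150) = -1/3150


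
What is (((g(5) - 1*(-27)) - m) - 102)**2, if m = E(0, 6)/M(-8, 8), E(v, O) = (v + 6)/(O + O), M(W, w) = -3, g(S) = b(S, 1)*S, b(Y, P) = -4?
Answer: 323761/36 ≈ 8993.4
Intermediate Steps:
g(S) = -4*S
E(v, O) = (6 + v)/(2*O) (E(v, O) = (6 + v)/((2*O)) = (6 + v)*(1/(2*O)) = (6 + v)/(2*O))
m = -1/6 (m = ((1/2)*(6 + 0)/6)/(-3) = ((1/2)*(1/6)*6)*(-1/3) = (1/2)*(-1/3) = -1/6 ≈ -0.16667)
(((g(5) - 1*(-27)) - m) - 102)**2 = (((-4*5 - 1*(-27)) - 1*(-1/6)) - 102)**2 = (((-20 + 27) + 1/6) - 102)**2 = ((7 + 1/6) - 102)**2 = (43/6 - 102)**2 = (-569/6)**2 = 323761/36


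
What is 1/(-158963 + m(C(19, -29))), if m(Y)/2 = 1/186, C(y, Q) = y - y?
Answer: -93/14783558 ≈ -6.2908e-6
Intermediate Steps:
C(y, Q) = 0
m(Y) = 1/93 (m(Y) = 2/186 = 2*(1/186) = 1/93)
1/(-158963 + m(C(19, -29))) = 1/(-158963 + 1/93) = 1/(-14783558/93) = -93/14783558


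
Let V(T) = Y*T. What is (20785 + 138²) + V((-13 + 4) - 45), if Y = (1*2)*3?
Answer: 39505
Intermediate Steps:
Y = 6 (Y = 2*3 = 6)
V(T) = 6*T
(20785 + 138²) + V((-13 + 4) - 45) = (20785 + 138²) + 6*((-13 + 4) - 45) = (20785 + 19044) + 6*(-9 - 45) = 39829 + 6*(-54) = 39829 - 324 = 39505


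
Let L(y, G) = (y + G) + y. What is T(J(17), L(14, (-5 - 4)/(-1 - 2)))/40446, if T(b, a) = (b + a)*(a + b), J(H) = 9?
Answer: 800/20223 ≈ 0.039559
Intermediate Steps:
L(y, G) = G + 2*y (L(y, G) = (G + y) + y = G + 2*y)
T(b, a) = (a + b)² (T(b, a) = (a + b)*(a + b) = (a + b)²)
T(J(17), L(14, (-5 - 4)/(-1 - 2)))/40446 = (((-5 - 4)/(-1 - 2) + 2*14) + 9)²/40446 = ((-9/(-3) + 28) + 9)²*(1/40446) = ((-9*(-⅓) + 28) + 9)²*(1/40446) = ((3 + 28) + 9)²*(1/40446) = (31 + 9)²*(1/40446) = 40²*(1/40446) = 1600*(1/40446) = 800/20223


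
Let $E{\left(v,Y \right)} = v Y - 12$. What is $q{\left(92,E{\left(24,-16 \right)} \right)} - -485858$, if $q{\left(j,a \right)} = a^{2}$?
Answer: $642674$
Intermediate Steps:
$E{\left(v,Y \right)} = -12 + Y v$ ($E{\left(v,Y \right)} = Y v - 12 = -12 + Y v$)
$q{\left(92,E{\left(24,-16 \right)} \right)} - -485858 = \left(-12 - 384\right)^{2} - -485858 = \left(-12 - 384\right)^{2} + 485858 = \left(-396\right)^{2} + 485858 = 156816 + 485858 = 642674$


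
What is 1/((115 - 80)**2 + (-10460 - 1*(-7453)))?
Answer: -1/1782 ≈ -0.00056117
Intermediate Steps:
1/((115 - 80)**2 + (-10460 - 1*(-7453))) = 1/(35**2 + (-10460 + 7453)) = 1/(1225 - 3007) = 1/(-1782) = -1/1782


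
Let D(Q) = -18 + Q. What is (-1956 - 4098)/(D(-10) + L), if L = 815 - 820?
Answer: 2018/11 ≈ 183.45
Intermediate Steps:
L = -5
(-1956 - 4098)/(D(-10) + L) = (-1956 - 4098)/((-18 - 10) - 5) = -6054/(-28 - 5) = -6054/(-33) = -6054*(-1/33) = 2018/11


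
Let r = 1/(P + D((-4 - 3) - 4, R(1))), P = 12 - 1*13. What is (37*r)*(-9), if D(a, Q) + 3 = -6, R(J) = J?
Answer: 333/10 ≈ 33.300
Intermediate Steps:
D(a, Q) = -9 (D(a, Q) = -3 - 6 = -9)
P = -1 (P = 12 - 13 = -1)
r = -1/10 (r = 1/(-1 - 9) = 1/(-10) = -1/10 ≈ -0.10000)
(37*r)*(-9) = (37*(-1/10))*(-9) = -37/10*(-9) = 333/10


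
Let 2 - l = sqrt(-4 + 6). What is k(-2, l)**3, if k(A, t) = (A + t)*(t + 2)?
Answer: 200 - 176*sqrt(2) ≈ -48.902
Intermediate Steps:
l = 2 - sqrt(2) (l = 2 - sqrt(-4 + 6) = 2 - sqrt(2) ≈ 0.58579)
k(A, t) = (2 + t)*(A + t) (k(A, t) = (A + t)*(2 + t) = (2 + t)*(A + t))
k(-2, l)**3 = ((2 - sqrt(2))**2 + 2*(-2) + 2*(2 - sqrt(2)) - 2*(2 - sqrt(2)))**3 = ((2 - sqrt(2))**2 - 4 + (4 - 2*sqrt(2)) + (-4 + 2*sqrt(2)))**3 = (-4 + (2 - sqrt(2))**2)**3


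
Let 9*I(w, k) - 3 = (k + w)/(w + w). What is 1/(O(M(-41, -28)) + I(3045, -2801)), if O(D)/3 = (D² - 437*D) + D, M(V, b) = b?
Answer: 27405/1068146537 ≈ 2.5657e-5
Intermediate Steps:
I(w, k) = ⅓ + (k + w)/(18*w) (I(w, k) = ⅓ + ((k + w)/(w + w))/9 = ⅓ + ((k + w)/((2*w)))/9 = ⅓ + ((k + w)*(1/(2*w)))/9 = ⅓ + ((k + w)/(2*w))/9 = ⅓ + (k + w)/(18*w))
O(D) = -1308*D + 3*D² (O(D) = 3*((D² - 437*D) + D) = 3*(D² - 436*D) = -1308*D + 3*D²)
1/(O(M(-41, -28)) + I(3045, -2801)) = 1/(3*(-28)*(-436 - 28) + (1/18)*(-2801 + 7*3045)/3045) = 1/(3*(-28)*(-464) + (1/18)*(1/3045)*(-2801 + 21315)) = 1/(38976 + (1/18)*(1/3045)*18514) = 1/(38976 + 9257/27405) = 1/(1068146537/27405) = 27405/1068146537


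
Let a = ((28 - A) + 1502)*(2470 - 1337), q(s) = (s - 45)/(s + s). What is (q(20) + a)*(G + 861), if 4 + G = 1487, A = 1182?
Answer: 924200231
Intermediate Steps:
q(s) = (-45 + s)/(2*s) (q(s) = (-45 + s)/((2*s)) = (-45 + s)*(1/(2*s)) = (-45 + s)/(2*s))
G = 1483 (G = -4 + 1487 = 1483)
a = 394284 (a = ((28 - 1*1182) + 1502)*(2470 - 1337) = ((28 - 1182) + 1502)*1133 = (-1154 + 1502)*1133 = 348*1133 = 394284)
(q(20) + a)*(G + 861) = ((½)*(-45 + 20)/20 + 394284)*(1483 + 861) = ((½)*(1/20)*(-25) + 394284)*2344 = (-5/8 + 394284)*2344 = (3154267/8)*2344 = 924200231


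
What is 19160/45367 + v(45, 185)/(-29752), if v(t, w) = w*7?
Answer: 511298055/1349758984 ≈ 0.37881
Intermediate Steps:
v(t, w) = 7*w
19160/45367 + v(45, 185)/(-29752) = 19160/45367 + (7*185)/(-29752) = 19160*(1/45367) + 1295*(-1/29752) = 19160/45367 - 1295/29752 = 511298055/1349758984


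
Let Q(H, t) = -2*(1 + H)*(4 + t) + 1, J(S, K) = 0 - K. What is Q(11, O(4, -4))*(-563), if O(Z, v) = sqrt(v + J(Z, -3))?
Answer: 53485 + 13512*I ≈ 53485.0 + 13512.0*I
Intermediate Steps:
J(S, K) = -K
O(Z, v) = sqrt(3 + v) (O(Z, v) = sqrt(v - 1*(-3)) = sqrt(v + 3) = sqrt(3 + v))
Q(H, t) = 1 - 2*(1 + H)*(4 + t) (Q(H, t) = -2*(1 + H)*(4 + t) + 1 = 1 - 2*(1 + H)*(4 + t))
Q(11, O(4, -4))*(-563) = (-7 - 8*11 - 2*sqrt(3 - 4) - 2*11*sqrt(3 - 4))*(-563) = (-7 - 88 - 2*I - 2*11*sqrt(-1))*(-563) = (-7 - 88 - 2*I - 2*11*I)*(-563) = (-7 - 88 - 2*I - 22*I)*(-563) = (-95 - 24*I)*(-563) = 53485 + 13512*I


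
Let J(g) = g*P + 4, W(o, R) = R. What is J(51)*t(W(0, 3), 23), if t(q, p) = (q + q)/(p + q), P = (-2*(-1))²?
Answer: 48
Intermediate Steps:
P = 4 (P = 2² = 4)
J(g) = 4 + 4*g (J(g) = g*4 + 4 = 4*g + 4 = 4 + 4*g)
t(q, p) = 2*q/(p + q) (t(q, p) = (2*q)/(p + q) = 2*q/(p + q))
J(51)*t(W(0, 3), 23) = (4 + 4*51)*(2*3/(23 + 3)) = (4 + 204)*(2*3/26) = 208*(2*3*(1/26)) = 208*(3/13) = 48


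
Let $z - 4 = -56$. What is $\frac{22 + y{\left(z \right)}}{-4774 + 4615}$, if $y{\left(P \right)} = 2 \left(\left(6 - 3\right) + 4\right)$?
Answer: $- \frac{12}{53} \approx -0.22642$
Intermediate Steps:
$z = -52$ ($z = 4 - 56 = -52$)
$y{\left(P \right)} = 14$ ($y{\left(P \right)} = 2 \left(3 + 4\right) = 2 \cdot 7 = 14$)
$\frac{22 + y{\left(z \right)}}{-4774 + 4615} = \frac{22 + 14}{-4774 + 4615} = \frac{36}{-159} = 36 \left(- \frac{1}{159}\right) = - \frac{12}{53}$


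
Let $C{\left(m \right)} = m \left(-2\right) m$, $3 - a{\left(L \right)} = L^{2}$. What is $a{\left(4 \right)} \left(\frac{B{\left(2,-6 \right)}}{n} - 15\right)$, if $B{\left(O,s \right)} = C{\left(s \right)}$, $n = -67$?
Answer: $\frac{12129}{67} \approx 181.03$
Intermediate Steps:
$a{\left(L \right)} = 3 - L^{2}$
$C{\left(m \right)} = - 2 m^{2}$ ($C{\left(m \right)} = - 2 m m = - 2 m^{2}$)
$B{\left(O,s \right)} = - 2 s^{2}$
$a{\left(4 \right)} \left(\frac{B{\left(2,-6 \right)}}{n} - 15\right) = \left(3 - 4^{2}\right) \left(\frac{\left(-2\right) \left(-6\right)^{2}}{-67} - 15\right) = \left(3 - 16\right) \left(\left(-2\right) 36 \left(- \frac{1}{67}\right) - 15\right) = \left(3 - 16\right) \left(\left(-72\right) \left(- \frac{1}{67}\right) - 15\right) = - 13 \left(\frac{72}{67} - 15\right) = \left(-13\right) \left(- \frac{933}{67}\right) = \frac{12129}{67}$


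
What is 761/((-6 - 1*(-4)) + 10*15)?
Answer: 761/148 ≈ 5.1419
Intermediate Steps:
761/((-6 - 1*(-4)) + 10*15) = 761/((-6 + 4) + 150) = 761/(-2 + 150) = 761/148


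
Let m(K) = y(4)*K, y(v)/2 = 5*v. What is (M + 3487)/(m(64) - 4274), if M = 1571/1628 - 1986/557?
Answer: -3159639491/1554248344 ≈ -2.0329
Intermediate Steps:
y(v) = 10*v (y(v) = 2*(5*v) = 10*v)
m(K) = 40*K (m(K) = (10*4)*K = 40*K)
M = -2358161/906796 (M = 1571*(1/1628) - 1986*1/557 = 1571/1628 - 1986/557 = -2358161/906796 ≈ -2.6005)
(M + 3487)/(m(64) - 4274) = (-2358161/906796 + 3487)/(40*64 - 4274) = 3159639491/(906796*(2560 - 4274)) = (3159639491/906796)/(-1714) = (3159639491/906796)*(-1/1714) = -3159639491/1554248344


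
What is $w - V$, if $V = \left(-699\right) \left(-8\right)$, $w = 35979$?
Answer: $30387$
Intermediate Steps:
$V = 5592$
$w - V = 35979 - 5592 = 30387$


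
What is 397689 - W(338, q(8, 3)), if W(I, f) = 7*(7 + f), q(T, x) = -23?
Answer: 397801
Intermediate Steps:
W(I, f) = 49 + 7*f
397689 - W(338, q(8, 3)) = 397689 - (49 + 7*(-23)) = 397689 - (49 - 161) = 397689 - 1*(-112) = 397689 + 112 = 397801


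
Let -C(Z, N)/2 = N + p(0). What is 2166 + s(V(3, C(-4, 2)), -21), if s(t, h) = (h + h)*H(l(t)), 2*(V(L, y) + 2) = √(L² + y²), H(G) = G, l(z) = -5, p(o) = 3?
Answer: 2376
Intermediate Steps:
C(Z, N) = -6 - 2*N (C(Z, N) = -2*(N + 3) = -2*(3 + N) = -6 - 2*N)
V(L, y) = -2 + √(L² + y²)/2
s(t, h) = -10*h (s(t, h) = (h + h)*(-5) = (2*h)*(-5) = -10*h)
2166 + s(V(3, C(-4, 2)), -21) = 2166 - 10*(-21) = 2166 + 210 = 2376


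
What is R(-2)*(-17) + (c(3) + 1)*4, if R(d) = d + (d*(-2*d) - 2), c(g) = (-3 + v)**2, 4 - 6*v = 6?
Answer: 2272/9 ≈ 252.44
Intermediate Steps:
v = -1/3 (v = 2/3 - 1/6*6 = 2/3 - 1 = -1/3 ≈ -0.33333)
c(g) = 100/9 (c(g) = (-3 - 1/3)**2 = (-10/3)**2 = 100/9)
R(d) = -2 + d - 2*d**2 (R(d) = d + (-2*d**2 - 2) = d + (-2 - 2*d**2) = -2 + d - 2*d**2)
R(-2)*(-17) + (c(3) + 1)*4 = (-2 - 2 - 2*(-2)**2)*(-17) + (100/9 + 1)*4 = (-2 - 2 - 2*4)*(-17) + (109/9)*4 = (-2 - 2 - 8)*(-17) + 436/9 = -12*(-17) + 436/9 = 204 + 436/9 = 2272/9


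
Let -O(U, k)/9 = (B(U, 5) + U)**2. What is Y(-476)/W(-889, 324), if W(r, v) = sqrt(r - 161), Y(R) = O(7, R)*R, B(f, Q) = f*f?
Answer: -319872*I*sqrt(42)/5 ≈ -4.146e+5*I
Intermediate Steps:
B(f, Q) = f**2
O(U, k) = -9*(U + U**2)**2 (O(U, k) = -9*(U**2 + U)**2 = -9*(U + U**2)**2)
Y(R) = -28224*R (Y(R) = (-9*7**2*(1 + 7)**2)*R = (-9*49*8**2)*R = (-9*49*64)*R = -28224*R)
W(r, v) = sqrt(-161 + r)
Y(-476)/W(-889, 324) = (-28224*(-476))/(sqrt(-161 - 889)) = 13434624/(sqrt(-1050)) = 13434624/((5*I*sqrt(42))) = 13434624*(-I*sqrt(42)/210) = -319872*I*sqrt(42)/5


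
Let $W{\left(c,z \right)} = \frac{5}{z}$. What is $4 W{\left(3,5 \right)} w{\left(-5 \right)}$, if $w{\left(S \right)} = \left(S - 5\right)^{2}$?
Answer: $400$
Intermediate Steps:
$w{\left(S \right)} = \left(-5 + S\right)^{2}$
$4 W{\left(3,5 \right)} w{\left(-5 \right)} = 4 \cdot \frac{5}{5} \left(-5 - 5\right)^{2} = 4 \cdot 5 \cdot \frac{1}{5} \left(-10\right)^{2} = 4 \cdot 1 \cdot 100 = 4 \cdot 100 = 400$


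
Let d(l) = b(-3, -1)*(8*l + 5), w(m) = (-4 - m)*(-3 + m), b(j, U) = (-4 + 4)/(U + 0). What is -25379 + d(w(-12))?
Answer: -25379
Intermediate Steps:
b(j, U) = 0 (b(j, U) = 0/U = 0)
d(l) = 0 (d(l) = 0*(8*l + 5) = 0*(5 + 8*l) = 0)
-25379 + d(w(-12)) = -25379 + 0 = -25379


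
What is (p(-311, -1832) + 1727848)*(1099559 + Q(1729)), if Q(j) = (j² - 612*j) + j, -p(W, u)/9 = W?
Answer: 5248327209907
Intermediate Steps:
p(W, u) = -9*W
Q(j) = j² - 611*j
(p(-311, -1832) + 1727848)*(1099559 + Q(1729)) = (-9*(-311) + 1727848)*(1099559 + 1729*(-611 + 1729)) = (2799 + 1727848)*(1099559 + 1729*1118) = 1730647*(1099559 + 1933022) = 1730647*3032581 = 5248327209907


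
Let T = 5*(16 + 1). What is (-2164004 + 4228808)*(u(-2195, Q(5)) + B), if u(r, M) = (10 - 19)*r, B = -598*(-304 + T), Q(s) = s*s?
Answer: 311201064468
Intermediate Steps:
T = 85 (T = 5*17 = 85)
Q(s) = s**2
B = 130962 (B = -598*(-304 + 85) = -598*(-219) = 130962)
u(r, M) = -9*r
(-2164004 + 4228808)*(u(-2195, Q(5)) + B) = (-2164004 + 4228808)*(-9*(-2195) + 130962) = 2064804*(19755 + 130962) = 2064804*150717 = 311201064468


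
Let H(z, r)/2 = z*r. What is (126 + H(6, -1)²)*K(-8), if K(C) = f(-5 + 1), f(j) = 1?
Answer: 270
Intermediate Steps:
K(C) = 1
H(z, r) = 2*r*z (H(z, r) = 2*(z*r) = 2*(r*z) = 2*r*z)
(126 + H(6, -1)²)*K(-8) = (126 + (2*(-1)*6)²)*1 = (126 + (-12)²)*1 = (126 + 144)*1 = 270*1 = 270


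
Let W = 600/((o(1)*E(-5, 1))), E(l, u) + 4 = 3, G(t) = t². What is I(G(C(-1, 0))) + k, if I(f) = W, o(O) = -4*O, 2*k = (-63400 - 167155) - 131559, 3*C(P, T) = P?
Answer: -180907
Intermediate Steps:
C(P, T) = P/3
k = -181057 (k = ((-63400 - 167155) - 131559)/2 = (-230555 - 131559)/2 = (½)*(-362114) = -181057)
E(l, u) = -1 (E(l, u) = -4 + 3 = -1)
W = 150 (W = 600/((-4*1*(-1))) = 600/((-4*(-1))) = 600/4 = 600*(¼) = 150)
I(f) = 150
I(G(C(-1, 0))) + k = 150 - 181057 = -180907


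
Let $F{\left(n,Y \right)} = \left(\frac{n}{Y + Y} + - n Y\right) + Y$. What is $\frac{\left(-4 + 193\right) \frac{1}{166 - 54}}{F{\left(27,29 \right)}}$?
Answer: $- \frac{783}{349640} \approx -0.0022394$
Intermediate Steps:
$F{\left(n,Y \right)} = Y + \frac{n}{2 Y} - Y n$ ($F{\left(n,Y \right)} = \left(\frac{n}{2 Y} - Y n\right) + Y = Y + \frac{n}{2 Y} - Y n$)
$\frac{\left(-4 + 193\right) \frac{1}{166 - 54}}{F{\left(27,29 \right)}} = \frac{\left(-4 + 193\right) \frac{1}{166 - 54}}{29 + \frac{1}{2} \cdot 27 \cdot \frac{1}{29} - 29 \cdot 27} = \frac{189 \cdot \frac{1}{112}}{29 + \frac{1}{2} \cdot 27 \cdot \frac{1}{29} - 783} = \frac{189 \cdot \frac{1}{112}}{29 + \frac{27}{58} - 783} = \frac{27}{16 \left(- \frac{43705}{58}\right)} = \frac{27}{16} \left(- \frac{58}{43705}\right) = - \frac{783}{349640}$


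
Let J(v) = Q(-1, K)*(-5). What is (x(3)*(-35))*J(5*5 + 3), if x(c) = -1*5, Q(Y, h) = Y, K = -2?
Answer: 875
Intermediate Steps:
x(c) = -5
J(v) = 5 (J(v) = -1*(-5) = 5)
(x(3)*(-35))*J(5*5 + 3) = -5*(-35)*5 = 175*5 = 875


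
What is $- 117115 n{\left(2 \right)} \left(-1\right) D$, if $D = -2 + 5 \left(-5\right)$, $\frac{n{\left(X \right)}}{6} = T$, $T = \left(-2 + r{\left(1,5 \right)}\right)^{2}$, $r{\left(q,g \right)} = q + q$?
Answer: $0$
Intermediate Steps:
$r{\left(q,g \right)} = 2 q$
$T = 0$ ($T = \left(-2 + 2 \cdot 1\right)^{2} = \left(-2 + 2\right)^{2} = 0^{2} = 0$)
$n{\left(X \right)} = 0$ ($n{\left(X \right)} = 6 \cdot 0 = 0$)
$D = -27$ ($D = -2 - 25 = -27$)
$- 117115 n{\left(2 \right)} \left(-1\right) D = - 117115 \cdot 0 \left(-1\right) \left(-27\right) = - 117115 \cdot 0 \left(-27\right) = \left(-117115\right) 0 = 0$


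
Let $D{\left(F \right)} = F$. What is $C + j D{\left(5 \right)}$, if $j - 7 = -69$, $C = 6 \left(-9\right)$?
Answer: $-364$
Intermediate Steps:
$C = -54$
$j = -62$ ($j = 7 - 69 = -62$)
$C + j D{\left(5 \right)} = -54 - 310 = -364$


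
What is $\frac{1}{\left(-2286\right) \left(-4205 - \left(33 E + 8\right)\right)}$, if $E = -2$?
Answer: $\frac{1}{9480042} \approx 1.0548 \cdot 10^{-7}$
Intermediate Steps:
$\frac{1}{\left(-2286\right) \left(-4205 - \left(33 E + 8\right)\right)} = \frac{1}{\left(-2286\right) \left(-4205 - \left(33 \left(-2\right) + 8\right)\right)} = - \frac{1}{2286 \left(-4205 - \left(-66 + 8\right)\right)} = - \frac{1}{2286 \left(-4205 - -58\right)} = - \frac{1}{2286 \left(-4205 + 58\right)} = - \frac{1}{2286 \left(-4147\right)} = \left(- \frac{1}{2286}\right) \left(- \frac{1}{4147}\right) = \frac{1}{9480042}$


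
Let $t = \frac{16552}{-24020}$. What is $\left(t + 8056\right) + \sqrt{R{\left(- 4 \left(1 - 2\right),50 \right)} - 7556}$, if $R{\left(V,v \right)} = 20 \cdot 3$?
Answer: $\frac{48372142}{6005} + 2 i \sqrt{1874} \approx 8055.3 + 86.579 i$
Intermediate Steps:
$t = - \frac{4138}{6005}$ ($t = 16552 \left(- \frac{1}{24020}\right) = - \frac{4138}{6005} \approx -0.68909$)
$R{\left(V,v \right)} = 60$
$\left(t + 8056\right) + \sqrt{R{\left(- 4 \left(1 - 2\right),50 \right)} - 7556} = \left(- \frac{4138}{6005} + 8056\right) + \sqrt{60 - 7556} = \frac{48372142}{6005} + \sqrt{-7496} = \frac{48372142}{6005} + 2 i \sqrt{1874}$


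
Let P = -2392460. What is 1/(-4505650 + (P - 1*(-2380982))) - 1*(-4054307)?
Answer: 18313823670295/4517128 ≈ 4.0543e+6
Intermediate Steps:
1/(-4505650 + (P - 1*(-2380982))) - 1*(-4054307) = 1/(-4505650 + (-2392460 - 1*(-2380982))) - 1*(-4054307) = 1/(-4505650 + (-2392460 + 2380982)) + 4054307 = 1/(-4505650 - 11478) + 4054307 = 1/(-4517128) + 4054307 = -1/4517128 + 4054307 = 18313823670295/4517128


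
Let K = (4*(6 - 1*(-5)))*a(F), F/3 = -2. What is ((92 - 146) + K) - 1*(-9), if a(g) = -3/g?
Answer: -23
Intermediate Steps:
F = -6 (F = 3*(-2) = -6)
K = 22 (K = (4*(6 - 1*(-5)))*(-3/(-6)) = (4*(6 + 5))*(-3*(-⅙)) = (4*11)*(½) = 44*(½) = 22)
((92 - 146) + K) - 1*(-9) = ((92 - 146) + 22) - 1*(-9) = (-54 + 22) + 9 = -32 + 9 = -23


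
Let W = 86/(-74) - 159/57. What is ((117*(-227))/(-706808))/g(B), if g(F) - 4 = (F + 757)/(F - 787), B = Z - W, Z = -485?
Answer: 910603917/91660981864 ≈ 0.0099345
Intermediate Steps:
W = -2778/703 (W = 86*(-1/74) - 159*1/57 = -43/37 - 53/19 = -2778/703 ≈ -3.9516)
B = -338177/703 (B = -485 - 1*(-2778/703) = -485 + 2778/703 = -338177/703 ≈ -481.05)
g(F) = 4 + (757 + F)/(-787 + F) (g(F) = 4 + (F + 757)/(F - 787) = 4 + (757 + F)/(-787 + F))
((117*(-227))/(-706808))/g(B) = ((117*(-227))/(-706808))/(((-2391 + 5*(-338177/703))/(-787 - 338177/703))) = (-26559*(-1/706808))/(((-2391 - 1690885/703)/(-891438/703))) = 26559/(706808*((-703/891438*(-3371758/703)))) = 26559/(706808*(1685879/445719)) = (26559/706808)*(445719/1685879) = 910603917/91660981864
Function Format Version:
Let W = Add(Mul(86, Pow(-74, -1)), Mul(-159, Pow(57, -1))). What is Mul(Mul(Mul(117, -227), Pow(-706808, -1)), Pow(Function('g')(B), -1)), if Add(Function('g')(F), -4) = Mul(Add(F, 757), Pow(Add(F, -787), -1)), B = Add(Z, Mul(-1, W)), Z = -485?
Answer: Rational(910603917, 91660981864) ≈ 0.0099345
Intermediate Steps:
W = Rational(-2778, 703) (W = Add(Mul(86, Rational(-1, 74)), Mul(-159, Rational(1, 57))) = Add(Rational(-43, 37), Rational(-53, 19)) = Rational(-2778, 703) ≈ -3.9516)
B = Rational(-338177, 703) (B = Add(-485, Mul(-1, Rational(-2778, 703))) = Add(-485, Rational(2778, 703)) = Rational(-338177, 703) ≈ -481.05)
Function('g')(F) = Add(4, Mul(Pow(Add(-787, F), -1), Add(757, F))) (Function('g')(F) = Add(4, Mul(Add(F, 757), Pow(Add(F, -787), -1))) = Add(4, Mul(Add(757, F), Pow(Add(-787, F), -1))) = Add(4, Mul(Pow(Add(-787, F), -1), Add(757, F))))
Mul(Mul(Mul(117, -227), Pow(-706808, -1)), Pow(Function('g')(B), -1)) = Mul(Mul(Mul(117, -227), Pow(-706808, -1)), Pow(Mul(Pow(Add(-787, Rational(-338177, 703)), -1), Add(-2391, Mul(5, Rational(-338177, 703)))), -1)) = Mul(Mul(-26559, Rational(-1, 706808)), Pow(Mul(Pow(Rational(-891438, 703), -1), Add(-2391, Rational(-1690885, 703))), -1)) = Mul(Rational(26559, 706808), Pow(Mul(Rational(-703, 891438), Rational(-3371758, 703)), -1)) = Mul(Rational(26559, 706808), Pow(Rational(1685879, 445719), -1)) = Mul(Rational(26559, 706808), Rational(445719, 1685879)) = Rational(910603917, 91660981864)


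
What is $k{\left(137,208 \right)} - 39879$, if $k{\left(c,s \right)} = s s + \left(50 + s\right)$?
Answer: $3643$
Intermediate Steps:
$k{\left(c,s \right)} = 50 + s + s^{2}$ ($k{\left(c,s \right)} = s^{2} + \left(50 + s\right) = 50 + s + s^{2}$)
$k{\left(137,208 \right)} - 39879 = \left(50 + 208 + 208^{2}\right) - 39879 = \left(50 + 208 + 43264\right) - 39879 = 43522 - 39879 = 3643$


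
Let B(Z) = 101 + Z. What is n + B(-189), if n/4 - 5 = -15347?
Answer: -61456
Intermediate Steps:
n = -61368 (n = 20 + 4*(-15347) = 20 - 61388 = -61368)
n + B(-189) = -61368 + (101 - 189) = -61368 - 88 = -61456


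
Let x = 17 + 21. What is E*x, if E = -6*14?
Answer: -3192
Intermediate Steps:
E = -84
x = 38
E*x = -84*38 = -3192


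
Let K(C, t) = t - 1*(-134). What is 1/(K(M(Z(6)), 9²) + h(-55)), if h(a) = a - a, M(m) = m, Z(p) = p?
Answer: 1/215 ≈ 0.0046512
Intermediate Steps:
h(a) = 0
K(C, t) = 134 + t (K(C, t) = t + 134 = 134 + t)
1/(K(M(Z(6)), 9²) + h(-55)) = 1/((134 + 9²) + 0) = 1/((134 + 81) + 0) = 1/(215 + 0) = 1/215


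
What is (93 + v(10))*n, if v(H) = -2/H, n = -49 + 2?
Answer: -21808/5 ≈ -4361.6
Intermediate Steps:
n = -47
(93 + v(10))*n = (93 - 2/10)*(-47) = (93 - 2*1/10)*(-47) = (93 - 1/5)*(-47) = (464/5)*(-47) = -21808/5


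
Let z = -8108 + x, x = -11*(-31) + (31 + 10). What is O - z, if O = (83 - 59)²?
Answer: 8302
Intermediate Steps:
x = 382 (x = 341 + 41 = 382)
O = 576 (O = 24² = 576)
z = -7726 (z = -8108 + 382 = -7726)
O - z = 576 - 1*(-7726) = 576 + 7726 = 8302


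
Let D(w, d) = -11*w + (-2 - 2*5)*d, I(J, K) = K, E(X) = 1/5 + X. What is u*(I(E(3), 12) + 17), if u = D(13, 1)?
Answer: -4495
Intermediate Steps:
E(X) = ⅕ + X
D(w, d) = -12*d - 11*w (D(w, d) = -11*w + (-2 - 10)*d = -11*w - 12*d = -12*d - 11*w)
u = -155 (u = -12*1 - 11*13 = -12 - 143 = -155)
u*(I(E(3), 12) + 17) = -155*(12 + 17) = -155*29 = -4495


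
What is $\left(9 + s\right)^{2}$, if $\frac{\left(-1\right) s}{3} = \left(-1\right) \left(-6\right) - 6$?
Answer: $81$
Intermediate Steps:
$s = 0$ ($s = - 3 \left(\left(-1\right) \left(-6\right) - 6\right) = - 3 \left(6 - 6\right) = \left(-3\right) 0 = 0$)
$\left(9 + s\right)^{2} = \left(9 + 0\right)^{2} = 9^{2} = 81$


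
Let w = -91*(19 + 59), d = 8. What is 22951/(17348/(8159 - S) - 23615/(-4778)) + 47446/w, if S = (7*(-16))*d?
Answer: 4294276036117/1285797799 ≈ 3339.8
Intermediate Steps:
S = -896 (S = (7*(-16))*8 = -112*8 = -896)
w = -7098 (w = -91*78 = -7098)
22951/(17348/(8159 - S) - 23615/(-4778)) + 47446/w = 22951/(17348/(8159 - 1*(-896)) - 23615/(-4778)) + 47446/(-7098) = 22951/(17348/(8159 + 896) - 23615*(-1/4778)) + 47446*(-1/7098) = 22951/(17348/9055 + 23615/4778) - 3389/507 = 22951/(296722569/43264790) - 3389/507 = 22951*(43264790/296722569) - 3389/507 = 992970195290/296722569 - 3389/507 = 4294276036117/1285797799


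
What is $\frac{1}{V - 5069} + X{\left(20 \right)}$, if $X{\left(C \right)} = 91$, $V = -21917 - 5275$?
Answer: $\frac{2935750}{32261} \approx 91.0$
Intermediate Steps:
$V = -27192$ ($V = -21917 - 5275 = -27192$)
$\frac{1}{V - 5069} + X{\left(20 \right)} = \frac{1}{-27192 - 5069} + 91 = \frac{1}{-32261} + 91 = - \frac{1}{32261} + 91 = \frac{2935750}{32261}$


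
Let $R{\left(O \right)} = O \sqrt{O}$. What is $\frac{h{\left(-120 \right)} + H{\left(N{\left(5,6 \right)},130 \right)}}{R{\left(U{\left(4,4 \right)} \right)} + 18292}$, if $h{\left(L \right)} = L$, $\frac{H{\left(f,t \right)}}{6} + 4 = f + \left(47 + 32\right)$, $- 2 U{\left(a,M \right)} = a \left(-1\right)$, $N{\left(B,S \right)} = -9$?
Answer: $\frac{631074}{41824657} - \frac{69 \sqrt{2}}{41824657} \approx 0.015086$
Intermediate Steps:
$U{\left(a,M \right)} = \frac{a}{2}$ ($U{\left(a,M \right)} = - \frac{a \left(-1\right)}{2} = - \frac{\left(-1\right) a}{2} = \frac{a}{2}$)
$H{\left(f,t \right)} = 450 + 6 f$ ($H{\left(f,t \right)} = -24 + 6 \left(f + \left(47 + 32\right)\right) = -24 + 6 \left(f + 79\right) = -24 + 6 \left(79 + f\right) = -24 + \left(474 + 6 f\right) = 450 + 6 f$)
$R{\left(O \right)} = O^{\frac{3}{2}}$
$\frac{h{\left(-120 \right)} + H{\left(N{\left(5,6 \right)},130 \right)}}{R{\left(U{\left(4,4 \right)} \right)} + 18292} = \frac{-120 + \left(450 + 6 \left(-9\right)\right)}{\left(\frac{1}{2} \cdot 4\right)^{\frac{3}{2}} + 18292} = \frac{-120 + \left(450 - 54\right)}{2^{\frac{3}{2}} + 18292} = \frac{-120 + 396}{2 \sqrt{2} + 18292} = \frac{276}{18292 + 2 \sqrt{2}}$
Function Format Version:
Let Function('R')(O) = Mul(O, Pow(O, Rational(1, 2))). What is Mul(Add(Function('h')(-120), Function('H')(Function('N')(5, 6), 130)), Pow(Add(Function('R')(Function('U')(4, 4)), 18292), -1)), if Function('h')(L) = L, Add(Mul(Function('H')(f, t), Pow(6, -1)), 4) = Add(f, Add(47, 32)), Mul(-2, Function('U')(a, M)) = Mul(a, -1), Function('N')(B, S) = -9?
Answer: Add(Rational(631074, 41824657), Mul(Rational(-69, 41824657), Pow(2, Rational(1, 2)))) ≈ 0.015086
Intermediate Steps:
Function('U')(a, M) = Mul(Rational(1, 2), a) (Function('U')(a, M) = Mul(Rational(-1, 2), Mul(a, -1)) = Mul(Rational(-1, 2), Mul(-1, a)) = Mul(Rational(1, 2), a))
Function('H')(f, t) = Add(450, Mul(6, f)) (Function('H')(f, t) = Add(-24, Mul(6, Add(f, Add(47, 32)))) = Add(-24, Mul(6, Add(f, 79))) = Add(-24, Mul(6, Add(79, f))) = Add(-24, Add(474, Mul(6, f))) = Add(450, Mul(6, f)))
Function('R')(O) = Pow(O, Rational(3, 2))
Mul(Add(Function('h')(-120), Function('H')(Function('N')(5, 6), 130)), Pow(Add(Function('R')(Function('U')(4, 4)), 18292), -1)) = Mul(Add(-120, Add(450, Mul(6, -9))), Pow(Add(Pow(Mul(Rational(1, 2), 4), Rational(3, 2)), 18292), -1)) = Mul(Add(-120, Add(450, -54)), Pow(Add(Pow(2, Rational(3, 2)), 18292), -1)) = Mul(Add(-120, 396), Pow(Add(Mul(2, Pow(2, Rational(1, 2))), 18292), -1)) = Mul(276, Pow(Add(18292, Mul(2, Pow(2, Rational(1, 2)))), -1))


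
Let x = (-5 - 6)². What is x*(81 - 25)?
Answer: 6776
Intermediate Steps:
x = 121 (x = (-11)² = 121)
x*(81 - 25) = 121*(81 - 25) = 121*56 = 6776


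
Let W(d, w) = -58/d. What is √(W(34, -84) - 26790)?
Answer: I*√7742803/17 ≈ 163.68*I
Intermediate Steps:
√(W(34, -84) - 26790) = √(-58/34 - 26790) = √(-58*1/34 - 26790) = √(-29/17 - 26790) = √(-455459/17) = I*√7742803/17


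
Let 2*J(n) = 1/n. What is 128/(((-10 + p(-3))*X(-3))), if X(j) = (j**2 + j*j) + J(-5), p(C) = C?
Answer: -1280/2327 ≈ -0.55006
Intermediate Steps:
J(n) = 1/(2*n)
X(j) = -1/10 + 2*j**2 (X(j) = (j**2 + j*j) + (1/2)/(-5) = (j**2 + j**2) + (1/2)*(-1/5) = 2*j**2 - 1/10 = -1/10 + 2*j**2)
128/(((-10 + p(-3))*X(-3))) = 128/(((-10 - 3)*(-1/10 + 2*(-3)**2))) = 128/((-13*(-1/10 + 2*9))) = 128/((-13*(-1/10 + 18))) = 128/((-13*179/10)) = 128/(-2327/10) = 128*(-10/2327) = -1280/2327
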